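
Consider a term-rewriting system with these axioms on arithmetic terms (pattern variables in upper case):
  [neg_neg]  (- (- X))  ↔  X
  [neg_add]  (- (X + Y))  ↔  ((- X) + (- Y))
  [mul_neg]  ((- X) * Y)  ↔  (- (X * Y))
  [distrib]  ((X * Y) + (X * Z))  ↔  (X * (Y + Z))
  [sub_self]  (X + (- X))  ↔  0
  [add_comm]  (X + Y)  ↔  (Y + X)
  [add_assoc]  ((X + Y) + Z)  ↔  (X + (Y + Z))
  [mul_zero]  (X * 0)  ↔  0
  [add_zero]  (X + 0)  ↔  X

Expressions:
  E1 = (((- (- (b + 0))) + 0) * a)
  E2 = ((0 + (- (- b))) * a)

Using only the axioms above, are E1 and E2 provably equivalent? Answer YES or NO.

step 1: neg_neg (→) rewrites (- (- (b + 0))) into (b + 0), now (((b + 0) + 0) * a)
step 2: add_zero (→) rewrites ((b + 0) + 0) into (b + 0), now ((b + 0) * a)
step 3: add_comm (→) rewrites (b + 0) into (0 + b), now ((0 + b) * a)
step 4: neg_neg (←) rewrites b into (- (- b)), which is E2

YES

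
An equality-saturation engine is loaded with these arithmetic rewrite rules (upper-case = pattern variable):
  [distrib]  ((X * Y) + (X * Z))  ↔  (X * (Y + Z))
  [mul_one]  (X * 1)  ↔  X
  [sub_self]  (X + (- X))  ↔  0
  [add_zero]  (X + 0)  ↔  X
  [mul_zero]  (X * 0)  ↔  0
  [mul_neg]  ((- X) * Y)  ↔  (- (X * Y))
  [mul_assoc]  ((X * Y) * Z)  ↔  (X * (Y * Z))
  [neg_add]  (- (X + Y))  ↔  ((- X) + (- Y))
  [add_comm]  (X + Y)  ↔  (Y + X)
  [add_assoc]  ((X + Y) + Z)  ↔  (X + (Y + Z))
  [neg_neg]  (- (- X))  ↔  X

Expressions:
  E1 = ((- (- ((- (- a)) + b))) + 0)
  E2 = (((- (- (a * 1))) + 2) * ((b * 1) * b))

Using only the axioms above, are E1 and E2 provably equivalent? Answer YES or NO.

All listed rules preserve value, hence provable equivalence implies equal values everywhere; look for a separating assignment.
a=0, b=1 gives E1 ↦ 1, E2 ↦ 2; values differ ⇒ not provably equivalent.

NO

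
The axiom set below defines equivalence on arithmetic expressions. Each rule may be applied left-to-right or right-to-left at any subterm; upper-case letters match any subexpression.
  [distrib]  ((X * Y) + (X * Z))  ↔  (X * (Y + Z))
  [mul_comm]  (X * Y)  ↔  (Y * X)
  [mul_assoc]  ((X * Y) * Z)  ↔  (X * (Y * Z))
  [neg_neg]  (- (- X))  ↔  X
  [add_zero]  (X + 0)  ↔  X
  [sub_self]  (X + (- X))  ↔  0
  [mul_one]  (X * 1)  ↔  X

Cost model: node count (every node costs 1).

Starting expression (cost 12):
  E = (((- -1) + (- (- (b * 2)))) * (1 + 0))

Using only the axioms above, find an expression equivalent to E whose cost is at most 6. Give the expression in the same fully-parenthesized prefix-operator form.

1. [add_zero →] (1 + 0)  →  1;  E = (((- -1) + (- (- (b * 2)))) * 1)
2. [neg_neg →] (- (- (b * 2)))  →  (b * 2);  E = (((- -1) + (b * 2)) * 1)
3. [mul_one →] (((- -1) + (b * 2)) * 1)  →  ((- -1) + (b * 2));  cost 6 ≤ 6, done

((- -1) + (b * 2))   [cost 6]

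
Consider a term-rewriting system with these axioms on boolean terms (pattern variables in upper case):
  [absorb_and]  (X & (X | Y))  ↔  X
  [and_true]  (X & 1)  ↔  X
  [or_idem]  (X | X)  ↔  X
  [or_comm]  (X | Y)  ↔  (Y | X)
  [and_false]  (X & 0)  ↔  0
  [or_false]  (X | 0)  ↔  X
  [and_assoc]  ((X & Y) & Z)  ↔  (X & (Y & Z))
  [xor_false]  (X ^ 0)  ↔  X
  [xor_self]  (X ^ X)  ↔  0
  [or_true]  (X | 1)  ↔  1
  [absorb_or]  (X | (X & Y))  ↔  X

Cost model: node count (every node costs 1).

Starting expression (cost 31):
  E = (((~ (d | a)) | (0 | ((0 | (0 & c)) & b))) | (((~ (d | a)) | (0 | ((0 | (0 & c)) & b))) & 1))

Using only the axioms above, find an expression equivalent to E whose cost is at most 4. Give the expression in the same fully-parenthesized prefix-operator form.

(~ (d | a))   [cost 4]

step 1: absorb_or (→) rewrites (((~ (d | a)) | (0 | ((0 | (0 & c)) & b))) | (((~ (d | a)) | (0 | ((0 | (0 & c)) & b))) & 1)) into ((~ (d | a)) | (0 | ((0 | (0 & c)) & b)))
step 2: absorb_or (→) rewrites (0 | (0 & c)) into 0, now ((~ (d | a)) | (0 | (0 & b)))
step 3: absorb_or (→) rewrites (0 | (0 & b)) into 0, now ((~ (d | a)) | 0)
step 4: or_false (→) rewrites ((~ (d | a)) | 0) into (~ (d | a)), reaching cost 4 (bound 4)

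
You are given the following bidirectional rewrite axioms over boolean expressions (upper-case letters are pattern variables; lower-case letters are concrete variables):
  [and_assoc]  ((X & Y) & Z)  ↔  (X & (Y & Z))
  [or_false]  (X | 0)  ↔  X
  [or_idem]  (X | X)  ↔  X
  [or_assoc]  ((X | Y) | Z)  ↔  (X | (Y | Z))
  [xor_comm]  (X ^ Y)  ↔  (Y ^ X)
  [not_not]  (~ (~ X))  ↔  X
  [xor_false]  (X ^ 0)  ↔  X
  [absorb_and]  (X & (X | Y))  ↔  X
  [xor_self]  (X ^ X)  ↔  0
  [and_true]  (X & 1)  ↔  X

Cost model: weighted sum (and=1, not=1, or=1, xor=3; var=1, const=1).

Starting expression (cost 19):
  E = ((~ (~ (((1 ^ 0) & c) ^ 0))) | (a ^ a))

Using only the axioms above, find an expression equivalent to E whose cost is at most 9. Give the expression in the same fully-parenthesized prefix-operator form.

(1) (~ (~ (((1 ^ 0) & c) ^ 0)))  =[not_not →]=  (((1 ^ 0) & c) ^ 0)    ⊢ ((((1 ^ 0) & c) ^ 0) | (a ^ a))
(2) (((1 ^ 0) & c) ^ 0)  =[xor_false →]=  ((1 ^ 0) & c)    ⊢ (((1 ^ 0) & c) | (a ^ a))
(3) (1 ^ 0)  =[xor_false →]=  1    ⊢ cost 9, within 9

((1 & c) | (a ^ a))   [cost 9]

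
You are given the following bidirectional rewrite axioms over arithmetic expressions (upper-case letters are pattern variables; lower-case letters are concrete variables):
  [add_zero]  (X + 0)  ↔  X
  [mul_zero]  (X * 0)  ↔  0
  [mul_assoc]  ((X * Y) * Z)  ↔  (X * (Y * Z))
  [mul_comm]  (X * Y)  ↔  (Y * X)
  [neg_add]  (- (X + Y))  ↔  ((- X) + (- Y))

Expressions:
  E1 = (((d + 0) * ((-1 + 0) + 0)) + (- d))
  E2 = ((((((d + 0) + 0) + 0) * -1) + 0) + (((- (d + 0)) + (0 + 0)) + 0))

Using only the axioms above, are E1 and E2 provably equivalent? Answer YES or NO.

1. [add_zero →] (-1 + 0)  →  -1;  E1 = (((d + 0) * (-1 + 0)) + (- d))
2. [add_zero →] (-1 + 0)  →  -1;  E1 = (((d + 0) * -1) + (- d))
3. [add_zero ←] (- d)  →  ((- d) + 0);  E1 = (((d + 0) * -1) + ((- d) + 0))
4. [add_zero ←] (- d)  →  ((- d) + 0);  E1 = (((d + 0) * -1) + (((- d) + 0) + 0))
5. [add_zero ←] ((d + 0) * -1)  →  (((d + 0) * -1) + 0);  E1 = ((((d + 0) * -1) + 0) + (((- d) + 0) + 0))
6. [add_zero ←] d  →  (d + 0);  E1 = (((((d + 0) + 0) * -1) + 0) + (((- d) + 0) + 0))
7. [add_zero ←] 0  →  (0 + 0);  E1 = (((((d + 0) + 0) * -1) + 0) + (((- d) + (0 + 0)) + 0))
8. [add_zero ←] d  →  (d + 0);  E1 = (((((d + 0) + 0) * -1) + 0) + (((- (d + 0)) + (0 + 0)) + 0))
9. [add_zero ←] d  →  (d + 0);  this is E2

YES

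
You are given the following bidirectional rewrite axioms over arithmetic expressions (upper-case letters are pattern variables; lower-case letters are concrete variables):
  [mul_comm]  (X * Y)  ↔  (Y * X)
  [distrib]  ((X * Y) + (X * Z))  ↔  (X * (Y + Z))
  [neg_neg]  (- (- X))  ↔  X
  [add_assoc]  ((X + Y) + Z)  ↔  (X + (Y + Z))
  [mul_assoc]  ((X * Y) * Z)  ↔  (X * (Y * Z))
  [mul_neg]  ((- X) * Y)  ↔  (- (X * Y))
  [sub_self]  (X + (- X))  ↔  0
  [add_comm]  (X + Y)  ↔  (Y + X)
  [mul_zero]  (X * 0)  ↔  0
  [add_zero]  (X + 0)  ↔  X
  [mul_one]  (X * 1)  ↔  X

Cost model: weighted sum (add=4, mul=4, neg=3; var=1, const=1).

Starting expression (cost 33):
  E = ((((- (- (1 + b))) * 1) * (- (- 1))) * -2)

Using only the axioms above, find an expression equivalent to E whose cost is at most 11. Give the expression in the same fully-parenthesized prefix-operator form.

step 1: neg_neg (→) rewrites (- (- (1 + b))) into (1 + b), now ((((1 + b) * 1) * (- (- 1))) * -2)
step 2: neg_neg (→) rewrites (- (- 1)) into 1, now ((((1 + b) * 1) * 1) * -2)
step 3: mul_assoc (→) rewrites (((1 + b) * 1) * 1) into ((1 + b) * (1 * 1)), now (((1 + b) * (1 * 1)) * -2)
step 4: mul_comm (→) rewrites (((1 + b) * (1 * 1)) * -2) into (-2 * ((1 + b) * (1 * 1)))
step 5: mul_one (→) rewrites (1 * 1) into 1, now (-2 * ((1 + b) * 1))
step 6: mul_one (→) rewrites ((1 + b) * 1) into (1 + b), reaching cost 11 (bound 11)

(-2 * (1 + b))   [cost 11]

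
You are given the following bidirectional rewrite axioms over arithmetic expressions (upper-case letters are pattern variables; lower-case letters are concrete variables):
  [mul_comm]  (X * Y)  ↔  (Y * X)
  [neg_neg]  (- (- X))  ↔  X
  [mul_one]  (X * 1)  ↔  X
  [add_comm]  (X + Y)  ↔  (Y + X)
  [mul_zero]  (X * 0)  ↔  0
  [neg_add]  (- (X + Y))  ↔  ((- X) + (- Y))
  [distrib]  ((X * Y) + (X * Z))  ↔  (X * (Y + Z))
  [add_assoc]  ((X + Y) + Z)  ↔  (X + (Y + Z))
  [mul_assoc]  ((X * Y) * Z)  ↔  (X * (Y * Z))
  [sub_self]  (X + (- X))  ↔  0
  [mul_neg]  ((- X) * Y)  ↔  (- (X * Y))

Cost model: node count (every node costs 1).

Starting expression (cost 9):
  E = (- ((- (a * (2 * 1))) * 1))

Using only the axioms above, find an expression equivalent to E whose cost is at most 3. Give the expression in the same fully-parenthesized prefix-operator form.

(a * 2)   [cost 3]

step 1: mul_one (→) rewrites (2 * 1) into 2, now (- ((- (a * 2)) * 1))
step 2: mul_one (→) rewrites ((- (a * 2)) * 1) into (- (a * 2)), now (- (- (a * 2)))
step 3: neg_neg (→) rewrites (- (- (a * 2))) into (a * 2), reaching cost 3 (bound 3)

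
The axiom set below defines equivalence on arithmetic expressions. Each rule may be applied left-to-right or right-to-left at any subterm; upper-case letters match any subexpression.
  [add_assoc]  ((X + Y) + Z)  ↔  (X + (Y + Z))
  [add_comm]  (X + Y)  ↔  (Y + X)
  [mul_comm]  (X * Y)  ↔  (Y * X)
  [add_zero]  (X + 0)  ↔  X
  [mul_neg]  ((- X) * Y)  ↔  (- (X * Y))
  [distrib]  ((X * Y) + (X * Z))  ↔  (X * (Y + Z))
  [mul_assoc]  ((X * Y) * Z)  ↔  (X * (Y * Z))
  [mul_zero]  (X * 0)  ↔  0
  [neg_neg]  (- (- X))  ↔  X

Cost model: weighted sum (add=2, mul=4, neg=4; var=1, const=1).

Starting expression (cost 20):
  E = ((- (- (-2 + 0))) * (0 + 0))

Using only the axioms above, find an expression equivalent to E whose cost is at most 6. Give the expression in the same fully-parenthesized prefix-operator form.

(1) (-2 + 0)  =[add_zero →]=  -2    ⊢ ((- (- -2)) * (0 + 0))
(2) (- (- -2))  =[neg_neg →]=  -2    ⊢ (-2 * (0 + 0))
(3) (0 + 0)  =[add_zero →]=  0    ⊢ cost 6, within 6

(-2 * 0)   [cost 6]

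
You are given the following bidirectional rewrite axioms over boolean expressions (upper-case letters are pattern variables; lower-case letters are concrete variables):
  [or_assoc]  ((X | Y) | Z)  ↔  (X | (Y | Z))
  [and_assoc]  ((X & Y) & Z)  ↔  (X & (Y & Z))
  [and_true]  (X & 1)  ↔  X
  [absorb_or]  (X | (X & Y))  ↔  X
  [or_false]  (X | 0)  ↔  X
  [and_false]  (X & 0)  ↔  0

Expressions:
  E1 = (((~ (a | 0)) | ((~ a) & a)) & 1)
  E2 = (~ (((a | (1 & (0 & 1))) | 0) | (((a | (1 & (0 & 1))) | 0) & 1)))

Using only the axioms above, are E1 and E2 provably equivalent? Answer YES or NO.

step 1: or_false (→) rewrites (a | 0) into a, now (((~ a) | ((~ a) & a)) & 1)
step 2: absorb_or (→) rewrites ((~ a) | ((~ a) & a)) into (~ a), now ((~ a) & 1)
step 3: and_true (→) rewrites ((~ a) & 1) into (~ a)
step 4: or_false (←) rewrites a into (a | 0), now (~ (a | 0))
step 5: and_false (←) rewrites 0 into (1 & 0), now (~ (a | (1 & 0)))
step 6: and_true (←) rewrites 0 into (0 & 1), now (~ (a | (1 & (0 & 1))))
step 7: or_false (←) rewrites (a | (1 & (0 & 1))) into ((a | (1 & (0 & 1))) | 0), now (~ ((a | (1 & (0 & 1))) | 0))
step 8: absorb_or (←) rewrites ((a | (1 & (0 & 1))) | 0) into (((a | (1 & (0 & 1))) | 0) | (((a | (1 & (0 & 1))) | 0) & 1)), which is E2

YES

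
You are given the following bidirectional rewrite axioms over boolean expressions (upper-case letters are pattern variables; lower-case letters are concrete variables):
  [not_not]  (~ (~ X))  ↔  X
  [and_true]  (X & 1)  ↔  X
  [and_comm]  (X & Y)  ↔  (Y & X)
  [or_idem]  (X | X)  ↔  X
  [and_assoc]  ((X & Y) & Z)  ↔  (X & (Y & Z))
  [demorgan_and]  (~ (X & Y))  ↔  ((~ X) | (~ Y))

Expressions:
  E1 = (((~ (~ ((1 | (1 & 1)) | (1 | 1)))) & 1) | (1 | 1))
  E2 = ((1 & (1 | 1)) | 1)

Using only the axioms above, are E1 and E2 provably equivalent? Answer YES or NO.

(1) (~ (~ ((1 | (1 & 1)) | (1 | 1))))  =[not_not →]=  ((1 | (1 & 1)) | (1 | 1))    ⊢ ((((1 | (1 & 1)) | (1 | 1)) & 1) | (1 | 1))
(2) (1 & 1)  =[and_true →]=  1    ⊢ ((((1 | 1) | (1 | 1)) & 1) | (1 | 1))
(3) ((1 | 1) | (1 | 1))  =[or_idem →]=  (1 | 1)    ⊢ (((1 | 1) & 1) | (1 | 1))
(4) ((1 | 1) & 1)  =[and_true →]=  (1 | 1)    ⊢ ((1 | 1) | (1 | 1))
(5) ((1 | 1) | (1 | 1))  =[or_idem →]=  (1 | 1)
(6) 1  =[or_idem ←]=  (1 | 1)    ⊢ ((1 | 1) | 1)
(7) (1 | 1)  =[and_true ←]=  ((1 | 1) & 1)    ⊢ (((1 | 1) & 1) | 1)
(8) ((1 | 1) & 1)  =[and_comm →]=  (1 & (1 | 1))    ⊢ E2

YES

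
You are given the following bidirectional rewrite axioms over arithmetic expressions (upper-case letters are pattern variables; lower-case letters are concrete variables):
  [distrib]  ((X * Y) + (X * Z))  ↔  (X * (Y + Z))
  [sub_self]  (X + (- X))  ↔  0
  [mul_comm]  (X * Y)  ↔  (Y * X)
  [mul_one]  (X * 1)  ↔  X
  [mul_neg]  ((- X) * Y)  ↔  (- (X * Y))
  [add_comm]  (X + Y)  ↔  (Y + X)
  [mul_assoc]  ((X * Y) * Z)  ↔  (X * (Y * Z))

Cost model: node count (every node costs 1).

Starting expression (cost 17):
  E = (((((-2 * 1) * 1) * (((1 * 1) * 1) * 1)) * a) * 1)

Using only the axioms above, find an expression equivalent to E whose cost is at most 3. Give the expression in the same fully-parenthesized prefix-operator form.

(-2 * a)   [cost 3]

1. [mul_one →] (((((-2 * 1) * 1) * (((1 * 1) * 1) * 1)) * a) * 1)  →  ((((-2 * 1) * 1) * (((1 * 1) * 1) * 1)) * a)
2. [mul_one →] (((1 * 1) * 1) * 1)  →  ((1 * 1) * 1);  E = ((((-2 * 1) * 1) * ((1 * 1) * 1)) * a)
3. [mul_one →] ((1 * 1) * 1)  →  (1 * 1);  E = ((((-2 * 1) * 1) * (1 * 1)) * a)
4. [mul_one →] ((-2 * 1) * 1)  →  (-2 * 1);  E = (((-2 * 1) * (1 * 1)) * a)
5. [mul_one →] (1 * 1)  →  1;  E = (((-2 * 1) * 1) * a)
6. [mul_one →] (-2 * 1)  →  -2;  E = ((-2 * 1) * a)
7. [mul_one →] (-2 * 1)  →  -2;  cost 3 ≤ 3, done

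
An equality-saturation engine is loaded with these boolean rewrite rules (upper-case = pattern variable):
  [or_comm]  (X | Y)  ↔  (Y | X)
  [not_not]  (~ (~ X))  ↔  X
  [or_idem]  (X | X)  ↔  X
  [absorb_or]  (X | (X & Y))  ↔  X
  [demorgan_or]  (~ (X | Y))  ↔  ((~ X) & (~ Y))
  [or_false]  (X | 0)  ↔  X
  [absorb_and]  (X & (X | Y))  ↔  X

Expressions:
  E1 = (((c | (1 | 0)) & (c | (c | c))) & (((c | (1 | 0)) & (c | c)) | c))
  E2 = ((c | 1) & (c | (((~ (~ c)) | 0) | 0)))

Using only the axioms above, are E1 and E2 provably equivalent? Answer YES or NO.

YES

1. [or_idem →] (c | c)  →  c;  E1 = (((c | (1 | 0)) & (c | c)) & (((c | (1 | 0)) & (c | c)) | c))
2. [absorb_and →] (((c | (1 | 0)) & (c | c)) & (((c | (1 | 0)) & (c | c)) | c))  →  ((c | (1 | 0)) & (c | c))
3. [or_false →] (1 | 0)  →  1;  E1 = ((c | 1) & (c | c))
4. [not_not ←] c  →  (~ (~ c));  E1 = ((c | 1) & (c | (~ (~ c))))
5. [or_false ←] (~ (~ c))  →  ((~ (~ c)) | 0);  E1 = ((c | 1) & (c | ((~ (~ c)) | 0)))
6. [or_false ←] (~ (~ c))  →  ((~ (~ c)) | 0);  this is E2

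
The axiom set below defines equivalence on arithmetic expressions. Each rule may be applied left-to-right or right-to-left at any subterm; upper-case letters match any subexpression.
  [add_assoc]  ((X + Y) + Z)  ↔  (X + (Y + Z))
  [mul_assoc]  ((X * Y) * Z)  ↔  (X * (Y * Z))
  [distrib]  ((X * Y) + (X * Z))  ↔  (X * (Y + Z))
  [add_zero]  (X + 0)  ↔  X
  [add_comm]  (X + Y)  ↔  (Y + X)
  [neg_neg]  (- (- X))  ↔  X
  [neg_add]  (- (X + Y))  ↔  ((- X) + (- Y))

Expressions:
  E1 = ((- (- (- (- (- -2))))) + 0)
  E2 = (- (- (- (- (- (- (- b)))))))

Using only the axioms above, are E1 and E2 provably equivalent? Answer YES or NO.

The axioms are sound identities: if E1 ↔* E2 then E1 and E2 evaluate identically under any assignment.
Under b=0: E1 evaluates to 2, E2 to 0. Distinct ⇒ no rewrite sequence connects them.

NO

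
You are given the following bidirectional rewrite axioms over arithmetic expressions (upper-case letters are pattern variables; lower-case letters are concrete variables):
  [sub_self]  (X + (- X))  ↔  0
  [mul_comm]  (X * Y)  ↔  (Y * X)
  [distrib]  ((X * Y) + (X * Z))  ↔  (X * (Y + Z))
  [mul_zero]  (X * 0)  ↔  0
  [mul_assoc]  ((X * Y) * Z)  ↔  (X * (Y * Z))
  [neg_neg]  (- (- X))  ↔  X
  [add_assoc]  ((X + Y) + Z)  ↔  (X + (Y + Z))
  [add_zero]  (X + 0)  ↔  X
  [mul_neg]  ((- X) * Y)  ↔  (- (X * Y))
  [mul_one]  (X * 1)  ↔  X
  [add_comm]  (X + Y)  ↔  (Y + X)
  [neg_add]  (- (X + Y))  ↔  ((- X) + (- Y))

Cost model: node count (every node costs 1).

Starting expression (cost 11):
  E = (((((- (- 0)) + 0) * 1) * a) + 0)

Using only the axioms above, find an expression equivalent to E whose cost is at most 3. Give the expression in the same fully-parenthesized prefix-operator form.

(0 * a)   [cost 3]

1. [add_zero →] ((- (- 0)) + 0)  →  (- (- 0));  E = ((((- (- 0)) * 1) * a) + 0)
2. [neg_neg →] (- (- 0))  →  0;  E = (((0 * 1) * a) + 0)
3. [add_zero →] (((0 * 1) * a) + 0)  →  ((0 * 1) * a)
4. [mul_one →] (0 * 1)  →  0;  cost 3 ≤ 3, done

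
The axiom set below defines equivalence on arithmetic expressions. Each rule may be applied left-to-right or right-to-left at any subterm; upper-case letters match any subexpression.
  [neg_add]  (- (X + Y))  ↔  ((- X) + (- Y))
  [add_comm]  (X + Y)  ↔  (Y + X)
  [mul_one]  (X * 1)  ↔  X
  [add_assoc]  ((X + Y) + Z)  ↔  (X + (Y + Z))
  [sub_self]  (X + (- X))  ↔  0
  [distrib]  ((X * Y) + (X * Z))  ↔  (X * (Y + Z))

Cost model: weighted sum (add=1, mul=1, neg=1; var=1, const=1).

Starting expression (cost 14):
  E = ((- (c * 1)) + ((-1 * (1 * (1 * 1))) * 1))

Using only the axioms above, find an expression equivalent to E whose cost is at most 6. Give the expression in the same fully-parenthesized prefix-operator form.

((- c) + (-1 * 1))   [cost 6]

step 1: mul_one (→) rewrites (1 * 1) into 1, now ((- (c * 1)) + ((-1 * (1 * 1)) * 1))
step 2: mul_one (→) rewrites (1 * 1) into 1, now ((- (c * 1)) + ((-1 * 1) * 1))
step 3: mul_one (→) rewrites (-1 * 1) into -1, now ((- (c * 1)) + (-1 * 1))
step 4: mul_one (→) rewrites (c * 1) into c, reaching cost 6 (bound 6)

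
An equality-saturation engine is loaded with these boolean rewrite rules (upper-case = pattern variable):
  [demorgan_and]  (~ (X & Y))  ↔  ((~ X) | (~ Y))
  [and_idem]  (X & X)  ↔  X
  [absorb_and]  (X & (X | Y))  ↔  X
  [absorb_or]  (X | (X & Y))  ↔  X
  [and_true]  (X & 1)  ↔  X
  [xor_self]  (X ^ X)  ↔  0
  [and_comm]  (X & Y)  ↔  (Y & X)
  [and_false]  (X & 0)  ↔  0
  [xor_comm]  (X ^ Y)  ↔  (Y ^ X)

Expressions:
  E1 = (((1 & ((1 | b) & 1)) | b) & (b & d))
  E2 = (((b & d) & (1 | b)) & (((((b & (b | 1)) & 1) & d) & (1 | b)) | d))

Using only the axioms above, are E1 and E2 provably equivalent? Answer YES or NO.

YES

step 1: and_true (→) rewrites ((1 | b) & 1) into (1 | b), now (((1 & (1 | b)) | b) & (b & d))
step 2: absorb_and (→) rewrites (1 & (1 | b)) into 1, now ((1 | b) & (b & d))
step 3: and_comm (→) rewrites ((1 | b) & (b & d)) into ((b & d) & (1 | b))
step 4: absorb_and (←) rewrites ((b & d) & (1 | b)) into (((b & d) & (1 | b)) & (((b & d) & (1 | b)) | d))
step 5: absorb_and (←) rewrites b into (b & (b | 1)), now (((b & d) & (1 | b)) & ((((b & (b | 1)) & d) & (1 | b)) | d))
step 6: and_true (←) rewrites (b & (b | 1)) into ((b & (b | 1)) & 1), which is E2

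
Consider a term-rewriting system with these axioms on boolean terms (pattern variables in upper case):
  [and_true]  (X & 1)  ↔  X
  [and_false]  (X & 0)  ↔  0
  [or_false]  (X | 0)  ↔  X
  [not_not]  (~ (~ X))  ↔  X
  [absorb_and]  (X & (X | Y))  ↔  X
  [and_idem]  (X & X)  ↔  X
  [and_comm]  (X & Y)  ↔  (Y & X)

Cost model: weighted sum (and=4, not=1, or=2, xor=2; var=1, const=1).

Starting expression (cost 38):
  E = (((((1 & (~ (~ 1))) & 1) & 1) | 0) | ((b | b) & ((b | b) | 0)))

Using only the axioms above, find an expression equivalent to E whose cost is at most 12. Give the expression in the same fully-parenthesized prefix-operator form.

step 1: not_not (→) rewrites (~ (~ 1)) into 1, now (((((1 & 1) & 1) & 1) | 0) | ((b | b) & ((b | b) | 0)))
step 2: or_false (→) rewrites ((((1 & 1) & 1) & 1) | 0) into (((1 & 1) & 1) & 1), now ((((1 & 1) & 1) & 1) | ((b | b) & ((b | b) | 0)))
step 3: absorb_and (→) rewrites ((b | b) & ((b | b) | 0)) into (b | b), now ((((1 & 1) & 1) & 1) | (b | b))
step 4: and_true (→) rewrites ((1 & 1) & 1) into (1 & 1), now (((1 & 1) & 1) | (b | b))
step 5: and_idem (→) rewrites (1 & 1) into 1, reaching cost 12 (bound 12)

((1 & 1) | (b | b))   [cost 12]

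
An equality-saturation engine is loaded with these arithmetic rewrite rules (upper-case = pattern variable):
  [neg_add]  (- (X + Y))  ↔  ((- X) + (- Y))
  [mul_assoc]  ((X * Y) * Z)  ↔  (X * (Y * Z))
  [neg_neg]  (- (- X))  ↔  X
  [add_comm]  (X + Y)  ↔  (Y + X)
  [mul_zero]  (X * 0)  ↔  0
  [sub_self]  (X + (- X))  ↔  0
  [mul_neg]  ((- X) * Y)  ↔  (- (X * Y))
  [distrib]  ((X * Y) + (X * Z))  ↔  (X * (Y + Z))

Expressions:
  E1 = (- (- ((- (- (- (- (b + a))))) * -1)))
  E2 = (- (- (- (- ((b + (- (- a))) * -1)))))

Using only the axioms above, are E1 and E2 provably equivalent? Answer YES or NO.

YES

(1) (- (- (- (b + a))))  =[neg_neg →]=  (- (b + a))    ⊢ (- (- ((- (- (b + a))) * -1)))
(2) (- (- (b + a)))  =[neg_neg →]=  (b + a)    ⊢ (- (- ((b + a) * -1)))
(3) a  =[neg_neg ←]=  (- (- a))    ⊢ (- (- ((b + (- (- a))) * -1)))
(4) (- ((b + (- (- a))) * -1))  =[neg_neg ←]=  (- (- (- ((b + (- (- a))) * -1))))    ⊢ E2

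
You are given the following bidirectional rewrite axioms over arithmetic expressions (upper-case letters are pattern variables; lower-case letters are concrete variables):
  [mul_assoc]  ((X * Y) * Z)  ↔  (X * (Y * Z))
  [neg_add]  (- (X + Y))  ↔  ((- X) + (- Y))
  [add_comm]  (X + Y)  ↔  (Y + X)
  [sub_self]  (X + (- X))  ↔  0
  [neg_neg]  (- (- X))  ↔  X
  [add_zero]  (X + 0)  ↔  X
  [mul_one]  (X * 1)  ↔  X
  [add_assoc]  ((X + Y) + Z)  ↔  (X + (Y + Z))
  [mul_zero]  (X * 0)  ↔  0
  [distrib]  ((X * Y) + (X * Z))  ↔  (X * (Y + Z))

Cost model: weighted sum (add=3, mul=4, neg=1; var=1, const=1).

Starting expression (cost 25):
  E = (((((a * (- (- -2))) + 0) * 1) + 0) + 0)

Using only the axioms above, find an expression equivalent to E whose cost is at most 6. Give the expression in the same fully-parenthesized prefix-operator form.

(a * -2)   [cost 6]

1. [neg_neg →] (- (- -2))  →  -2;  E = (((((a * -2) + 0) * 1) + 0) + 0)
2. [mul_one →] (((a * -2) + 0) * 1)  →  ((a * -2) + 0);  E = ((((a * -2) + 0) + 0) + 0)
3. [add_zero →] ((a * -2) + 0)  →  (a * -2);  E = (((a * -2) + 0) + 0)
4. [add_zero →] ((a * -2) + 0)  →  (a * -2);  E = ((a * -2) + 0)
5. [add_zero →] ((a * -2) + 0)  →  (a * -2);  cost 6 ≤ 6, done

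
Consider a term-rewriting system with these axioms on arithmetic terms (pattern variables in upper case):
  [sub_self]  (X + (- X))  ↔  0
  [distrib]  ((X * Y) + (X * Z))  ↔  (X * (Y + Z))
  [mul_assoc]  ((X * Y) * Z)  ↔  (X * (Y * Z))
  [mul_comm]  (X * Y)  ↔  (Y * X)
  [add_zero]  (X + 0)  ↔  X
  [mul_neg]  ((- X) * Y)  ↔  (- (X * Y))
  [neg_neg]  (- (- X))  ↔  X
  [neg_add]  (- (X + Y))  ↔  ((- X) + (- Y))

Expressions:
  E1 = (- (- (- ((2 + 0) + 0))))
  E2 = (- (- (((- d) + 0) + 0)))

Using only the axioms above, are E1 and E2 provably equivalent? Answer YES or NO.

Every axiom is a valid identity, so a rewrite proof would force E1 and E2 to agree under every assignment.
At d=0: E1 = -2 but E2 = 0; they differ, so no derivation exists.

NO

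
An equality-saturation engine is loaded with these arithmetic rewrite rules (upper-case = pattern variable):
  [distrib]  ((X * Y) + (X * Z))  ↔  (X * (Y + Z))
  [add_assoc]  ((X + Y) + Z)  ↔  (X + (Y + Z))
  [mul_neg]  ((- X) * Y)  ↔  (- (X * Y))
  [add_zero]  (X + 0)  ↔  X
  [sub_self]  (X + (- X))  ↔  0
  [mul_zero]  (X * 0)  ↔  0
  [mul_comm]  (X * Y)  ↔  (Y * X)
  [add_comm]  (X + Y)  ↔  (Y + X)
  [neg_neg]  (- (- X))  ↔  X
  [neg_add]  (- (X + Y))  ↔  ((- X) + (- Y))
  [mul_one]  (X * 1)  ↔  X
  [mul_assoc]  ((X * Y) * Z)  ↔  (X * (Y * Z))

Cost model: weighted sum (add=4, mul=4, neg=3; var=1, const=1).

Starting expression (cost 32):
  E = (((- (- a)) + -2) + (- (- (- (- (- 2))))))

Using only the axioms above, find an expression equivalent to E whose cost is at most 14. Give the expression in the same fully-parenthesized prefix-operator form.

((a + -2) + (- 2))   [cost 14]

step 1: neg_neg (→) rewrites (- (- (- 2))) into (- 2), now (((- (- a)) + -2) + (- (- (- 2))))
step 2: neg_neg (→) rewrites (- (- a)) into a, now ((a + -2) + (- (- (- 2))))
step 3: neg_neg (→) rewrites (- (- 2)) into 2, reaching cost 14 (bound 14)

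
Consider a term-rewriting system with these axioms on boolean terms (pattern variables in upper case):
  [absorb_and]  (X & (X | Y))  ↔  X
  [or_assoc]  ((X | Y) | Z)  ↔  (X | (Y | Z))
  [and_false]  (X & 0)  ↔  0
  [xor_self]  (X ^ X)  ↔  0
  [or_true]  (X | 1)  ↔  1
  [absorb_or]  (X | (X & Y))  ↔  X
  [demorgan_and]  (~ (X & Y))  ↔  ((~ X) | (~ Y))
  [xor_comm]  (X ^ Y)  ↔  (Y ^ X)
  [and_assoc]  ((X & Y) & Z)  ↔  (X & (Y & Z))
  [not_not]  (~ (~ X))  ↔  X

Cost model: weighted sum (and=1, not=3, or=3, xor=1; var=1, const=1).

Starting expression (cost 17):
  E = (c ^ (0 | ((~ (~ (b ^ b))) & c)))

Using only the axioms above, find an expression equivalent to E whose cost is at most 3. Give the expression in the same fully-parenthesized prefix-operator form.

(1) (~ (~ (b ^ b)))  =[not_not →]=  (b ^ b)    ⊢ (c ^ (0 | ((b ^ b) & c)))
(2) (b ^ b)  =[xor_self →]=  0    ⊢ (c ^ (0 | (0 & c)))
(3) (0 | (0 & c))  =[absorb_or →]=  0    ⊢ cost 3, within 3

(c ^ 0)   [cost 3]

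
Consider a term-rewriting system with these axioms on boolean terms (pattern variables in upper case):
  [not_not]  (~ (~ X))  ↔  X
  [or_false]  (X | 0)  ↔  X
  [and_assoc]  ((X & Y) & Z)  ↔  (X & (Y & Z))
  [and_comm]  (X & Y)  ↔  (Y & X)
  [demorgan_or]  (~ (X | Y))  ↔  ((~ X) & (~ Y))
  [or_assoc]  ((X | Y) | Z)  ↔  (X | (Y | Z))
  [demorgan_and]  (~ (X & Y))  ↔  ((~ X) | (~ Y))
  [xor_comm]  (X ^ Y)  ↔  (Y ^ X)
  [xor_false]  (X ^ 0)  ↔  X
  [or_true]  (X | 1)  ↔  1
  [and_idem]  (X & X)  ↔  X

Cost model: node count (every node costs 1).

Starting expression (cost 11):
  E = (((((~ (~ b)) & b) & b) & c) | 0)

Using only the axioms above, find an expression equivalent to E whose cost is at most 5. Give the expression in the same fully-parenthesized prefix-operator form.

((b & b) & c)   [cost 5]

1. [not_not →] (~ (~ b))  →  b;  E = ((((b & b) & b) & c) | 0)
2. [or_false →] ((((b & b) & b) & c) | 0)  →  (((b & b) & b) & c)
3. [and_idem →] (b & b)  →  b;  cost 5 ≤ 5, done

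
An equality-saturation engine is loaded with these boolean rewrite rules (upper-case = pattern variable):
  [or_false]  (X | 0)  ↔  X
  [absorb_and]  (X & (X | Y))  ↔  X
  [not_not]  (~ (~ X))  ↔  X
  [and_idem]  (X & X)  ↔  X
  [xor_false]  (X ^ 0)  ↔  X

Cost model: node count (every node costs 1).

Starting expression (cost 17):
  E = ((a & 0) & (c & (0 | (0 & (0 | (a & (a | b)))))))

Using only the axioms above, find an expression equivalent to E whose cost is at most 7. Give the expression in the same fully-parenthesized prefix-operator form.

(1) (a & (a | b))  =[absorb_and →]=  a    ⊢ ((a & 0) & (c & (0 | (0 & (0 | a)))))
(2) (0 & (0 | a))  =[absorb_and →]=  0    ⊢ ((a & 0) & (c & (0 | 0)))
(3) (0 | 0)  =[or_false →]=  0    ⊢ cost 7, within 7

((a & 0) & (c & 0))   [cost 7]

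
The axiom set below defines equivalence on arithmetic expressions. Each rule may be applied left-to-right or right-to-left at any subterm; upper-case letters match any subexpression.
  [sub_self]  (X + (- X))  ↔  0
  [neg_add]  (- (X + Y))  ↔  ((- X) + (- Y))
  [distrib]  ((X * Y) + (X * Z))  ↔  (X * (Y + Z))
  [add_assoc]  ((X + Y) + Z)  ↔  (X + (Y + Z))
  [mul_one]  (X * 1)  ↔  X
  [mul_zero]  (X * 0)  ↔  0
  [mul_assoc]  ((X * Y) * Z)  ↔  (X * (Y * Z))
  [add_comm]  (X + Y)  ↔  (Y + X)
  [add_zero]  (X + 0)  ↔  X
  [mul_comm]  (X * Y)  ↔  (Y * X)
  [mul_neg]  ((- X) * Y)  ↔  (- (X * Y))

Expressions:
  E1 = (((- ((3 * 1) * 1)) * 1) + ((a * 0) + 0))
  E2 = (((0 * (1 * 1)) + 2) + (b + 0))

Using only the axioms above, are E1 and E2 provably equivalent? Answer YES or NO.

NO

The axioms are sound identities: if E1 ↔* E2 then E1 and E2 evaluate identically under any assignment.
Under a=0, b=0: E1 evaluates to -3, E2 to 2. Distinct ⇒ no rewrite sequence connects them.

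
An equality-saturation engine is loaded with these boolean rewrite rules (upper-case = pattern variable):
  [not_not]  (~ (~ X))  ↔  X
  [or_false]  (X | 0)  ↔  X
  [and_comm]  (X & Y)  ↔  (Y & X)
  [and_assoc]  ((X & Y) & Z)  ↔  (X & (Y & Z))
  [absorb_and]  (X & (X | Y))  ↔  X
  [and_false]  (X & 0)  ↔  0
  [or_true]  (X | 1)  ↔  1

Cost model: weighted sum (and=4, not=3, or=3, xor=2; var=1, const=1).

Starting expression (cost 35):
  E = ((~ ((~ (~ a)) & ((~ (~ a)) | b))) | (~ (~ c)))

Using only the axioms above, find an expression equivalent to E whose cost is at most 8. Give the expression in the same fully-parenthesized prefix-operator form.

(1) ((~ (~ a)) & ((~ (~ a)) | b))  =[absorb_and →]=  (~ (~ a))    ⊢ ((~ (~ (~ a))) | (~ (~ c)))
(2) (~ (~ a))  =[not_not →]=  a    ⊢ ((~ a) | (~ (~ c)))
(3) (~ (~ c))  =[not_not →]=  c    ⊢ cost 8, within 8

((~ a) | c)   [cost 8]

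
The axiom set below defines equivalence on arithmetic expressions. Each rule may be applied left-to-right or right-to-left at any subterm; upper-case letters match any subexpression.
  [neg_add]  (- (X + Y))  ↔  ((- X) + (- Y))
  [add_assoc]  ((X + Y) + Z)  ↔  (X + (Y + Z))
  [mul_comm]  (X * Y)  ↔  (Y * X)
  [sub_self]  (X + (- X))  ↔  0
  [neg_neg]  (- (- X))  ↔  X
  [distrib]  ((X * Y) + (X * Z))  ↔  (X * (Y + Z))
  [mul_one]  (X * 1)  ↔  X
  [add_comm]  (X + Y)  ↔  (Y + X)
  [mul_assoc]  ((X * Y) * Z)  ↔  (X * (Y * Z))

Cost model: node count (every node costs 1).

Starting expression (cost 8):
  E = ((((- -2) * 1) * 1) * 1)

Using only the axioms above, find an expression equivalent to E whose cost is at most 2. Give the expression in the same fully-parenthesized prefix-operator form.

(- -2)   [cost 2]

step 1: mul_one (→) rewrites ((- -2) * 1) into (- -2), now (((- -2) * 1) * 1)
step 2: mul_one (→) rewrites ((- -2) * 1) into (- -2), now ((- -2) * 1)
step 3: mul_one (→) rewrites ((- -2) * 1) into (- -2), reaching cost 2 (bound 2)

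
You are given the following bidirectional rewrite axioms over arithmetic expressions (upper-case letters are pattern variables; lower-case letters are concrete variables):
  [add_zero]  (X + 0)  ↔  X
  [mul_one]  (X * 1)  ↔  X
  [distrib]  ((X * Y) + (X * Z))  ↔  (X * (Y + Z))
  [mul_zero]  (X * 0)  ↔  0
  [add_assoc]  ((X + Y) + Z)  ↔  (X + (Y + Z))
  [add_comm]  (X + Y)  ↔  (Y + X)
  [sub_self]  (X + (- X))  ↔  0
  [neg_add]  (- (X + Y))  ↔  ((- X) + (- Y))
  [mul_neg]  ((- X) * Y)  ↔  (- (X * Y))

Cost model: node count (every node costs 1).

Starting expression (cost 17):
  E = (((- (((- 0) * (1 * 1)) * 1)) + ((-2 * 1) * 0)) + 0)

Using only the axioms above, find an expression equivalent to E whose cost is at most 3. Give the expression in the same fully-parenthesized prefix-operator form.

(- (- 0))   [cost 3]

step 1: mul_one (→) rewrites (((- 0) * (1 * 1)) * 1) into ((- 0) * (1 * 1)), now (((- ((- 0) * (1 * 1))) + ((-2 * 1) * 0)) + 0)
step 2: mul_one (→) rewrites (-2 * 1) into -2, now (((- ((- 0) * (1 * 1))) + (-2 * 0)) + 0)
step 3: mul_one (→) rewrites (1 * 1) into 1, now (((- ((- 0) * 1)) + (-2 * 0)) + 0)
step 4: mul_zero (→) rewrites (-2 * 0) into 0, now (((- ((- 0) * 1)) + 0) + 0)
step 5: add_zero (→) rewrites (((- ((- 0) * 1)) + 0) + 0) into ((- ((- 0) * 1)) + 0)
step 6: add_zero (→) rewrites ((- ((- 0) * 1)) + 0) into (- ((- 0) * 1))
step 7: mul_one (→) rewrites ((- 0) * 1) into (- 0), reaching cost 3 (bound 3)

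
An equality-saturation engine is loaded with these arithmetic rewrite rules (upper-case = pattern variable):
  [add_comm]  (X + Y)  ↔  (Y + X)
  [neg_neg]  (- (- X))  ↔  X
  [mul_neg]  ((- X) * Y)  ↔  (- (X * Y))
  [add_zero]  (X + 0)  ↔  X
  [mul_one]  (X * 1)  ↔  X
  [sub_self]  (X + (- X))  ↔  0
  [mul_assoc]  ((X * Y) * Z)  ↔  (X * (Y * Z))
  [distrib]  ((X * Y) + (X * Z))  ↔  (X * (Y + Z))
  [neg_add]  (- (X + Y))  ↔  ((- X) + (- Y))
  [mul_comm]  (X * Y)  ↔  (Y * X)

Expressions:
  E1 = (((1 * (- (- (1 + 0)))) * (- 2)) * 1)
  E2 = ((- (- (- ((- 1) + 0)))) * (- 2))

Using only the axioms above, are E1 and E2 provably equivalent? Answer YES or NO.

(1) (- (- (1 + 0)))  =[neg_neg →]=  (1 + 0)    ⊢ (((1 * (1 + 0)) * (- 2)) * 1)
(2) (1 + 0)  =[add_zero →]=  1    ⊢ (((1 * 1) * (- 2)) * 1)
(3) (1 * 1)  =[mul_one →]=  1    ⊢ ((1 * (- 2)) * 1)
(4) ((1 * (- 2)) * 1)  =[mul_assoc →]=  (1 * ((- 2) * 1))
(5) ((- 2) * 1)  =[mul_one →]=  (- 2)    ⊢ (1 * (- 2))
(6) 1  =[neg_neg ←]=  (- (- 1))    ⊢ ((- (- 1)) * (- 2))
(7) 1  =[neg_neg ←]=  (- (- 1))    ⊢ ((- (- (- (- 1)))) * (- 2))
(8) (- 1)  =[add_zero ←]=  ((- 1) + 0)    ⊢ E2

YES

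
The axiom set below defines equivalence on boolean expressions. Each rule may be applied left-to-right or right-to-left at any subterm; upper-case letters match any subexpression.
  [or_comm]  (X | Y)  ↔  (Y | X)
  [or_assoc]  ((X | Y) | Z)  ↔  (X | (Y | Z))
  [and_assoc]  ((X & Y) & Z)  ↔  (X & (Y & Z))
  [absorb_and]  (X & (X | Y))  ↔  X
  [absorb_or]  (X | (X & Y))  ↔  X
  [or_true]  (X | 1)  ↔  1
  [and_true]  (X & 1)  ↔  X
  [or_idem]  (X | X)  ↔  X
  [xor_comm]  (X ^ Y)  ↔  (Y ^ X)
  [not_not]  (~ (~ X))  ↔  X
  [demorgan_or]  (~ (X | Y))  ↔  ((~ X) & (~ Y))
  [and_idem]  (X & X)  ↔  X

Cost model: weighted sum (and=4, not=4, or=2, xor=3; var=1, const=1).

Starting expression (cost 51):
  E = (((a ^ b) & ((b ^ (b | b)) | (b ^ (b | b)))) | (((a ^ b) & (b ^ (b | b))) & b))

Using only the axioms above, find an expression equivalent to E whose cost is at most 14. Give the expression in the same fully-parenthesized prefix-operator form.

(1) ((b ^ (b | b)) | (b ^ (b | b)))  =[or_idem →]=  (b ^ (b | b))    ⊢ (((a ^ b) & (b ^ (b | b))) | (((a ^ b) & (b ^ (b | b))) & b))
(2) (((a ^ b) & (b ^ (b | b))) | (((a ^ b) & (b ^ (b | b))) & b))  =[absorb_or →]=  ((a ^ b) & (b ^ (b | b)))
(3) (b | b)  =[or_idem →]=  b    ⊢ cost 14, within 14

((a ^ b) & (b ^ b))   [cost 14]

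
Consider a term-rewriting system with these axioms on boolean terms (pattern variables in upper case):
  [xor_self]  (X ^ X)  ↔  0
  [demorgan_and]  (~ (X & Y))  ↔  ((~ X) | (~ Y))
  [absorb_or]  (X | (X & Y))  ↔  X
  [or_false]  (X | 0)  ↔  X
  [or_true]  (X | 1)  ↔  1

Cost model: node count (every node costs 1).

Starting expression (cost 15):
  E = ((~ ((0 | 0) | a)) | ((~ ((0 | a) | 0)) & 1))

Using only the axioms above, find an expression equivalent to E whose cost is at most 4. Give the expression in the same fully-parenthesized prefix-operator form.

(1) ((0 | a) | 0)  =[or_false →]=  (0 | a)    ⊢ ((~ ((0 | 0) | a)) | ((~ (0 | a)) & 1))
(2) (0 | 0)  =[or_false →]=  0    ⊢ ((~ (0 | a)) | ((~ (0 | a)) & 1))
(3) ((~ (0 | a)) | ((~ (0 | a)) & 1))  =[absorb_or →]=  (~ (0 | a))    ⊢ cost 4, within 4

(~ (0 | a))   [cost 4]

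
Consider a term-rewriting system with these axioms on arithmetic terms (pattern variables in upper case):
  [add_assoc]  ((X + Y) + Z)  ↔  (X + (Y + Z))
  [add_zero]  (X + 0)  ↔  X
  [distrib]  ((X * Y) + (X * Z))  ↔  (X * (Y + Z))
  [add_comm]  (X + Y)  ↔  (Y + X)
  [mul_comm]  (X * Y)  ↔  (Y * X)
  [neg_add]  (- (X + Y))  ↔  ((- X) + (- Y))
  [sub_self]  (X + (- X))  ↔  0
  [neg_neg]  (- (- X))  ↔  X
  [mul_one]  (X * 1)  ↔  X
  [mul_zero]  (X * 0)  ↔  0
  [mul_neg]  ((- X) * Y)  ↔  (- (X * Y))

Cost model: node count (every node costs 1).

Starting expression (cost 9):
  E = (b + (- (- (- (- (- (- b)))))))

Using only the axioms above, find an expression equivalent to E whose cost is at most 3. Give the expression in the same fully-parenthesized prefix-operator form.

step 1: neg_neg (→) rewrites (- (- (- (- (- b))))) into (- (- (- b))), now (b + (- (- (- (- b)))))
step 2: neg_neg (→) rewrites (- (- b)) into b, now (b + (- (- b)))
step 3: neg_neg (→) rewrites (- (- b)) into b, reaching cost 3 (bound 3)

(b + b)   [cost 3]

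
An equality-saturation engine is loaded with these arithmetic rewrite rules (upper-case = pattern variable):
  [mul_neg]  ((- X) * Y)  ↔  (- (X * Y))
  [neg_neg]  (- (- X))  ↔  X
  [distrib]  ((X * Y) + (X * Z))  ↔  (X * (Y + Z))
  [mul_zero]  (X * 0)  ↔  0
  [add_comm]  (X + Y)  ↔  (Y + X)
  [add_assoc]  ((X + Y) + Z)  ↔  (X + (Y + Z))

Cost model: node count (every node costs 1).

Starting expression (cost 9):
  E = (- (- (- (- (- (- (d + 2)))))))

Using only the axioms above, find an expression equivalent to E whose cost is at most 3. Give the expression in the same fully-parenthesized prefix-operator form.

step 1: neg_neg (→) rewrites (- (- (- (d + 2)))) into (- (d + 2)), now (- (- (- (- (d + 2)))))
step 2: neg_neg (→) rewrites (- (- (d + 2))) into (d + 2), now (- (- (d + 2)))
step 3: neg_neg (→) rewrites (- (- (d + 2))) into (d + 2), reaching cost 3 (bound 3)

(d + 2)   [cost 3]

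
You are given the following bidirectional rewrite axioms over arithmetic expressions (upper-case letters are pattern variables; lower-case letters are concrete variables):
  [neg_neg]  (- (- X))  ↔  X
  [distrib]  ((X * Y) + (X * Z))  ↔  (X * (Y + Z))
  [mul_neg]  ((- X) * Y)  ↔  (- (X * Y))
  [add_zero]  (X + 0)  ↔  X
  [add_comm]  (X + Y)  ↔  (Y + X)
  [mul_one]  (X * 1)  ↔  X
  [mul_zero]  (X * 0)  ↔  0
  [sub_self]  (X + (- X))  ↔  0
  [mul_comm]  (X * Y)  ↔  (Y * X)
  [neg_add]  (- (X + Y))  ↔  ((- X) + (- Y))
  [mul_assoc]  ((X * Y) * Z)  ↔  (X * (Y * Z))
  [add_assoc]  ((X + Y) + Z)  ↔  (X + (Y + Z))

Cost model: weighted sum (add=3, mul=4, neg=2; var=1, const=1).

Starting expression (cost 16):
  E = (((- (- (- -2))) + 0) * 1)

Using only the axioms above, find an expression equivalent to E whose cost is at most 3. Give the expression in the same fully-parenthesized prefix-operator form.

(- -2)   [cost 3]

1. [neg_neg →] (- (- -2))  →  -2;  E = (((- -2) + 0) * 1)
2. [add_zero →] ((- -2) + 0)  →  (- -2);  E = ((- -2) * 1)
3. [mul_one →] ((- -2) * 1)  →  (- -2);  cost 3 ≤ 3, done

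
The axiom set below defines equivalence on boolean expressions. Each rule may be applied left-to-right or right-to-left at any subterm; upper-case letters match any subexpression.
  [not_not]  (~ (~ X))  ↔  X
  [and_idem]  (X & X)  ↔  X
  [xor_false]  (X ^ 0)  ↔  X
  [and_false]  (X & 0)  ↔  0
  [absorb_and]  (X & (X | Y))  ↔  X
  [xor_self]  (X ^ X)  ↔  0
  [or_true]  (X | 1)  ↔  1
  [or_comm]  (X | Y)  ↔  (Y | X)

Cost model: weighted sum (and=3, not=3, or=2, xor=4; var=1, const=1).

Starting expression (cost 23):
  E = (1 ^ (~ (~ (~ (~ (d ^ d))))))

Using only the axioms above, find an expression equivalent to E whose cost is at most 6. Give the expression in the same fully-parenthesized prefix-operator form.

(1 ^ 0)   [cost 6]

step 1: xor_self (→) rewrites (d ^ d) into 0, now (1 ^ (~ (~ (~ (~ 0)))))
step 2: not_not (→) rewrites (~ (~ (~ 0))) into (~ 0), now (1 ^ (~ (~ 0)))
step 3: not_not (→) rewrites (~ (~ 0)) into 0, reaching cost 6 (bound 6)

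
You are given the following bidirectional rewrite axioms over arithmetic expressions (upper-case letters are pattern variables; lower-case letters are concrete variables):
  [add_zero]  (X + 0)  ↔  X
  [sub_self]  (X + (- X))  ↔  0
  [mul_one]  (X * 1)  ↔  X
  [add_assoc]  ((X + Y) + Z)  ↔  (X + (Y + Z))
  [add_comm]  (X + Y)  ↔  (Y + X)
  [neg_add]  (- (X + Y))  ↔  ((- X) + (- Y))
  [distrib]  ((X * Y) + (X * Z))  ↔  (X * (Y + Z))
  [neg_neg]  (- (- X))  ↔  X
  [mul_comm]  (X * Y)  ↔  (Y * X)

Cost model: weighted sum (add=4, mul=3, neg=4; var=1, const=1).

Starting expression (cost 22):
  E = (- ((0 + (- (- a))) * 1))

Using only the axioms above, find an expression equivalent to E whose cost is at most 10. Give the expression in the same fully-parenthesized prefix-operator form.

(- (0 + a))   [cost 10]

(1) ((0 + (- (- a))) * 1)  =[mul_one →]=  (0 + (- (- a)))    ⊢ (- (0 + (- (- a))))
(2) (- (- a))  =[neg_neg →]=  a    ⊢ cost 10, within 10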